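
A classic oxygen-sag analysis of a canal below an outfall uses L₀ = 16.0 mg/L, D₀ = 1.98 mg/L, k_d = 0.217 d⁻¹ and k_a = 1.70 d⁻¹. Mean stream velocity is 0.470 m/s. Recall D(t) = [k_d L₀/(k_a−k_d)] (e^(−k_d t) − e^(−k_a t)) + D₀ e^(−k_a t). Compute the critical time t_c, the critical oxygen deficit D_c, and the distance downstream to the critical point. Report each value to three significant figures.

t_c ≈ 0.128 d; D_c ≈ 1.99 mg/L; x_c ≈ 5.19 km

t_c = [1/(k_a−k_d)] ln[(k_a/k_d)(1 − D₀(k_a−k_d)/(k_d L₀))]
= [1/(1.70−0.217)] ln[(1.70/0.217)(1 − 1.98×1.483/(0.217×16.0))]
= (1/1.483) ln[7.834 × 0.1543] = 0.6743 × ln(1.209) = 0.6743 × 0.1895 = 0.1278 d.
D_c = (k_d/k_a) L₀ e^(−k_d t_c) = (0.217/1.70) × 16.0 × e^(−0.217×0.1278) = 0.1276 × 16.0 × 0.9727 = 1.986 mg/L.
x_c = v t_c = 0.470 m/s × 0.1278 d × 86400 s/d = 5189 m ≈ 5.19 km.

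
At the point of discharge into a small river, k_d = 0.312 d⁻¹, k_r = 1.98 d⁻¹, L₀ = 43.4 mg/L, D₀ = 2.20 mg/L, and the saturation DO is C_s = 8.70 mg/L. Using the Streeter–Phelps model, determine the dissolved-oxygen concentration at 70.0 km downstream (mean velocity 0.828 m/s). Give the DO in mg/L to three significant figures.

DO ≈ 3.57 mg/L

Travel time t = x/v = 70.0 km / (0.828 m/s) = 70000 m / 0.828 m/s = 84540 s = 0.9785 d.
k_d L₀/(k_r−k_d) = 0.312×43.4/(1.98−0.312) = 13.54/1.668 = 8.118 mg/L.
e^(−k_d t) = e^(−0.312×0.9785) = 0.7369; e^(−k_r t) = e^(−1.98×0.9785) = 0.1441.
D = 8.118 × (0.7369 − 0.1441) + 2.20 × 0.1441 = 4.813 + 0.3170 = 5.130 mg/L.
DO = C_s − D = 8.70 − 5.130 = 3.570 mg/L.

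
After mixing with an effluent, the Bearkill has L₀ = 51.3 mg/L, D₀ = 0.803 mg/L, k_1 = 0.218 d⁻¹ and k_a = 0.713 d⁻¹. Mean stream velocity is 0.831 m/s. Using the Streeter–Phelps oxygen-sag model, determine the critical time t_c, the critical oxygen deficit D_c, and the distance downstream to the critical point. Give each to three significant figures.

t_c = [1/(k_a−k_1)] ln[(k_a/k_1)(1 − D₀(k_a−k_1)/(k_1 L₀))]
= [1/(0.713−0.218)] ln[(0.713/0.218)(1 − 0.803×0.4950/(0.218×51.3))]
= (1/0.4950) ln[3.271 × 0.9645] = 2.020 × ln(3.154) = 2.020 × 1.149 = 2.321 d.
D_c = (k_1/k_a) L₀ e^(−k_1 t_c) = (0.218/0.713) × 51.3 × e^(−0.218×2.321) = 0.3058 × 51.3 × 0.6029 = 9.457 mg/L.
x_c = v t_c = 0.831 m/s × 2.321 d × 86400 s/d = 166600 m ≈ 167 km.

t_c ≈ 2.32 d; D_c ≈ 9.46 mg/L; x_c ≈ 167 km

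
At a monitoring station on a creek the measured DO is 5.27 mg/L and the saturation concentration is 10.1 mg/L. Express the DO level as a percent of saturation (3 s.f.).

% saturation = C/C_s × 100 = 5.27/10.1 × 100 = 52.2 %.

52.2 % saturation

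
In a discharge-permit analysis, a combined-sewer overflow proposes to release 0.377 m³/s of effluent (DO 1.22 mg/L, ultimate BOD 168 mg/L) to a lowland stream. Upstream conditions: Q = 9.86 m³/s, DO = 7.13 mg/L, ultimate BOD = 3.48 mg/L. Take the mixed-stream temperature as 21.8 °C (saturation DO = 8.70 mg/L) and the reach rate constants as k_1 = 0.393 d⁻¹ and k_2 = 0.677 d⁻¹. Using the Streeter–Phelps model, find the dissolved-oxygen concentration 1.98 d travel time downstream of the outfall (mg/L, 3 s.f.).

Mixed DO = (9.86×7.13 + 0.377×1.22)/(9.86+0.377) = 70.76/10.24 = 6.912 mg/L.
Mixed L₀ = (9.86×3.48 + 0.377×168)/(10.24) = 97.65/10.24 = 9.539 mg/L.
Initial deficit D₀ = C_s − DO₀ = 8.70 − 6.912 = 1.788 mg/L.
D(1.98) = [0.393×9.539/(0.677−0.393)](e^(−0.393×1.98) − e^(−0.677×1.98)) + 1.788 e^(−0.677×1.98)
= 13.20 × (0.4593 − 0.2617) + 1.788 × 0.2617 = 3.075 mg/L.
DO = 8.70 − 3.075 = 5.625 mg/L.

DO ≈ 5.62 mg/L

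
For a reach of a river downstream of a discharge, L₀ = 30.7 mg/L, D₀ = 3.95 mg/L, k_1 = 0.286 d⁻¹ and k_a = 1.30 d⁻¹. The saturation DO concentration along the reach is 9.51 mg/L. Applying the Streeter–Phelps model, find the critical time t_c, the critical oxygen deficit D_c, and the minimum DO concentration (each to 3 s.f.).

t_c = [1/(k_a−k_1)] ln[(k_a/k_1)(1 − D₀(k_a−k_1)/(k_1 L₀))]
= [1/(1.30−0.286)] ln[(1.30/0.286)(1 − 3.95×1.014/(0.286×30.7))]
= (1/1.014) ln[4.545 × 0.5438] = 0.9862 × ln(2.472) = 0.9862 × 0.9050 = 0.8925 d.
L(t_c) = L₀ e^(−k_1 t_c) = 30.7 × 0.7747 = 23.78 mg/L, and at the critical point k_a D_c = k_1 L, so D_c = (0.286/1.30) × 23.78 = 5.232 mg/L.
Minimum DO = C_s − D_c = 9.51 − 5.232 = 4.278 mg/L.

t_c ≈ 0.893 d; D_c ≈ 5.23 mg/L; min DO ≈ 4.28 mg/L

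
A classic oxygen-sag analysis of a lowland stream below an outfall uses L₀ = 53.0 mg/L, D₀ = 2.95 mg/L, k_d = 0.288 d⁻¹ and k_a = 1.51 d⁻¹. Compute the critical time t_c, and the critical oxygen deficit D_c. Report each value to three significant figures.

t_c = [1/(k_a−k_d)] ln[(k_a/k_d)(1 − D₀(k_a−k_d)/(k_d L₀))]
= [1/(1.51−0.288)] ln[(1.51/0.288)(1 − 2.95×1.222/(0.288×53.0))]
= (1/1.222) ln[5.243 × 0.7638] = 0.8183 × ln(4.005) = 0.8183 × 1.387 = 1.135 d.
L(t_c) = L₀ e^(−k_d t_c) = 53.0 × 0.7211 = 38.22 mg/L, and at the critical point k_a D_c = k_d L, so D_c = (0.288/1.51) × 38.22 = 7.289 mg/L.

t_c ≈ 1.14 d; D_c ≈ 7.29 mg/L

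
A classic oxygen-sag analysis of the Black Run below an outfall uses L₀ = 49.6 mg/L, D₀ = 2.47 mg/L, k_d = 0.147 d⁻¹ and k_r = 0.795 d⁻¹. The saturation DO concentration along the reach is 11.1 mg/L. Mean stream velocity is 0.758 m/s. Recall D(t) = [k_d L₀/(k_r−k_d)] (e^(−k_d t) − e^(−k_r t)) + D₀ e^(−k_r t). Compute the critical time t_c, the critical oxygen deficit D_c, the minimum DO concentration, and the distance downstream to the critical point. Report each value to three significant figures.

t_c ≈ 2.22 d; D_c ≈ 6.62 mg/L; min DO ≈ 4.48 mg/L; x_c ≈ 146 km

At the critical point dD/dt = 0, so k_d L₀ e^(−k_d t) = k_r D. Substituting D(t) from the Streeter–Phelps equation and solving for t gives
t_c = ln[(k_r/k_d)(1 − D₀(k_r−k_d)/(k_d L₀))] / (k_r−k_d).
Here k_r−k_d = 0.6480 d⁻¹ and 1 − D₀(k_r−k_d)/(k_d L₀) = 1 − 2.47×0.6480/(0.147×49.6) = 0.7805, so
t_c = ln(5.408 × 0.7805) / 0.6480 = 1.440 / 0.6480 = 2.222 d.
D_c = (k_d/k_r) L₀ e^(−k_d t_c) = (0.147/0.795) × 49.6 × e^(−0.147×2.222) = 0.1849 × 49.6 × 0.7213 = 6.615 mg/L.
Minimum DO = C_s − D_c = 11.1 − 6.615 = 4.485 mg/L.
x_c = v t_c = 0.758 m/s × 2.222 d × 86400 s/d = 145500 m ≈ 146 km.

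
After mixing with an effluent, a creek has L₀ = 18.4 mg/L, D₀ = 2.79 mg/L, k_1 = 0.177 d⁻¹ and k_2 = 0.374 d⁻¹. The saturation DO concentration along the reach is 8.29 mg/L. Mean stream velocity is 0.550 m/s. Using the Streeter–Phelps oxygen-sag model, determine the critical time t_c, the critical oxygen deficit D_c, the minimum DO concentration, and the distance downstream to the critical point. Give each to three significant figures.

With k_2/k_1 = 2.113 and 1 − D₀(k_2−k_1)/(k_1 L₀) = 0.8312,
t_c = ln(2.113 × 0.8312) / (0.374 − 0.177) = ln(1.756) / 0.1970 = 0.5633/0.1970 = 2.859 d.
L(t_c) = L₀ e^(−k_1 t_c) = 18.4 × 0.6029 = 11.09 mg/L, and at the critical point k_2 D_c = k_1 L, so D_c = (0.177/0.374) × 11.09 = 5.250 mg/L.
Minimum DO = C_s − D_c = 8.29 − 5.250 = 3.040 mg/L.
x_c = v t_c = 0.550 m/s × 2.859 d × 86400 s/d = 135900 m ≈ 136 km.

t_c ≈ 2.86 d; D_c ≈ 5.25 mg/L; min DO ≈ 3.04 mg/L; x_c ≈ 136 km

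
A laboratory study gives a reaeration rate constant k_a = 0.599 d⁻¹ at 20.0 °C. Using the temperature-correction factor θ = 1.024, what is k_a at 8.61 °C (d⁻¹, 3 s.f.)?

k_a(T₂) = k_a(T₁) · θ^(T₂−T₁) = 0.599 × 1.024^(8.61−20.0)
= 0.599 × 1.024^-11.4 = 0.599 × 0.7633 = 0.4572 d⁻¹.

k_a ≈ 0.457 d⁻¹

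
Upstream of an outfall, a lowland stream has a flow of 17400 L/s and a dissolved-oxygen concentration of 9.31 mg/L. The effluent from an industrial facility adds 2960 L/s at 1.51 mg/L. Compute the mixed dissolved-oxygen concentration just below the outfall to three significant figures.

8.18 mg/L

Flow-weighted mixing: C = (Q_r C_r + Q_w C_w)/(Q_r + Q_w)
= (17400×9.31 + 2960×1.51)/(17400 + 2960) = 166500/20360 = 8.176 mg/L.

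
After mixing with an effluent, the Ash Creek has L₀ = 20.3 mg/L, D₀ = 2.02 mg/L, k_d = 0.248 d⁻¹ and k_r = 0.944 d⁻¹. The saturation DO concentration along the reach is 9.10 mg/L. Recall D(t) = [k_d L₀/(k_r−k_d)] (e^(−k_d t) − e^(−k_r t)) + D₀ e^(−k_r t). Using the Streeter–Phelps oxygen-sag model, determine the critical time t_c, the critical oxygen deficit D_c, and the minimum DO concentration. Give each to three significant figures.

With k_r/k_d = 3.806 and 1 − D₀(k_r−k_d)/(k_d L₀) = 0.7207,
t_c = ln(3.806 × 0.7207) / (0.944 − 0.248) = ln(2.743) / 0.6960 = 1.009/0.6960 = 1.450 d.
D_c = (k_d/k_r) L₀ e^(−k_d t_c) = (0.248/0.944) × 20.3 × e^(−0.248×1.450) = 0.2627 × 20.3 × 0.6980 = 3.722 mg/L.
Minimum DO = C_s − D_c = 9.10 − 3.722 = 5.378 mg/L.

t_c ≈ 1.45 d; D_c ≈ 3.72 mg/L; min DO ≈ 5.38 mg/L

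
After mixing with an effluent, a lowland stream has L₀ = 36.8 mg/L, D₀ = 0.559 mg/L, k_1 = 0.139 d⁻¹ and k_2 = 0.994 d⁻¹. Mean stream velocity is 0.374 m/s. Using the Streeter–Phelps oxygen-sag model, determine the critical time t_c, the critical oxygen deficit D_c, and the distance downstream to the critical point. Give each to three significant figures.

t_c ≈ 2.19 d; D_c ≈ 3.80 mg/L; x_c ≈ 70.6 km

t_c = [1/(k_2−k_1)] ln[(k_2/k_1)(1 − D₀(k_2−k_1)/(k_1 L₀))]
= [1/(0.994−0.139)] ln[(0.994/0.139)(1 − 0.559×0.8550/(0.139×36.8))]
= (1/0.8550) ln[7.151 × 0.9066] = 1.170 × ln(6.483) = 1.170 × 1.869 = 2.186 d.
D_c = (k_1/k_2) L₀ e^(−k_1 t_c) = (0.139/0.994) × 36.8 × e^(−0.139×2.186) = 0.1398 × 36.8 × 0.7380 = 3.798 mg/L.
x_c = v t_c = 0.374 m/s × 2.186 d × 86400 s/d = 70640 m ≈ 70.6 km.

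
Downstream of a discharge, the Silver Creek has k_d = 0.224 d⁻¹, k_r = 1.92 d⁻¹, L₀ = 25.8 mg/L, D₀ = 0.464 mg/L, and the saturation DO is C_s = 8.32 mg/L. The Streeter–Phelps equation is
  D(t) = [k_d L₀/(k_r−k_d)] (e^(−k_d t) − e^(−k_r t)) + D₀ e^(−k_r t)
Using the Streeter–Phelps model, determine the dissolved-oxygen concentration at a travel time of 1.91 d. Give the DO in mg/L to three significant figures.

DO ≈ 6.17 mg/L

k_d L₀/(k_r−k_d) = 0.224×25.8/(1.92−0.224) = 5.779/1.696 = 3.408 mg/L.
e^(−k_d t) = e^(−0.224×1.910) = 0.6519; e^(−k_r t) = e^(−1.92×1.910) = 0.02555.
D = 3.408 × (0.6519 − 0.02555) + 0.464 × 0.02555 = 2.134 + 0.01185 = 2.146 mg/L.
DO = C_s − D = 8.32 − 2.146 = 6.174 mg/L.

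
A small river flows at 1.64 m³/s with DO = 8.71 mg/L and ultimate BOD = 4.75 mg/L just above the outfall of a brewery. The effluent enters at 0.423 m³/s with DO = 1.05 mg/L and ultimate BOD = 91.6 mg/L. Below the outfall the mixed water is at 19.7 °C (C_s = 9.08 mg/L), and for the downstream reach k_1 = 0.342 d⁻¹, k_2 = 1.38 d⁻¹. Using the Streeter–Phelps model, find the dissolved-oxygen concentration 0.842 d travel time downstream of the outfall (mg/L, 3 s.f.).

Mixed DO = (1.64×8.71 + 0.423×1.05)/(1.64+0.423) = 14.73/2.063 = 7.139 mg/L.
Mixed L₀ = (1.64×4.75 + 0.423×91.6)/(2.063) = 46.54/2.063 = 22.56 mg/L.
Initial deficit D₀ = C_s − DO₀ = 9.08 − 7.139 = 1.941 mg/L.
D(0.842) = [0.342×22.56/(1.38−0.342)](e^(−0.342×0.842) − e^(−1.38×0.842)) + 1.941 e^(−1.38×0.842)
= 7.432 × (0.7498 − 0.3129) + 1.941 × 0.3129 = 3.854 mg/L.
DO = 9.08 − 3.854 = 5.226 mg/L.

DO ≈ 5.23 mg/L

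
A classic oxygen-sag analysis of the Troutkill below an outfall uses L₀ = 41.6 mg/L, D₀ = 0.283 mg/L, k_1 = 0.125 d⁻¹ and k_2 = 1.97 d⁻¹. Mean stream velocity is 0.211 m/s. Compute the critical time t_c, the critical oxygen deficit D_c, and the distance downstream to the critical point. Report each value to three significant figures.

t_c = [1/(k_2−k_1)] ln[(k_2/k_1)(1 − D₀(k_2−k_1)/(k_1 L₀))]
= [1/(1.97−0.125)] ln[(1.97/0.125)(1 − 0.283×1.845/(0.125×41.6))]
= (1/1.845) ln[15.76 × 0.8996] = 0.5420 × ln(14.18) = 0.5420 × 2.652 = 1.437 d.
D_c = (k_1/k_2) L₀ e^(−k_1 t_c) = (0.125/1.97) × 41.6 × e^(−0.125×1.437) = 0.06345 × 41.6 × 0.8356 = 2.206 mg/L.
x_c = v t_c = 0.211 m/s × 1.437 d × 86400 s/d = 26200 m ≈ 26.2 km.

t_c ≈ 1.44 d; D_c ≈ 2.21 mg/L; x_c ≈ 26.2 km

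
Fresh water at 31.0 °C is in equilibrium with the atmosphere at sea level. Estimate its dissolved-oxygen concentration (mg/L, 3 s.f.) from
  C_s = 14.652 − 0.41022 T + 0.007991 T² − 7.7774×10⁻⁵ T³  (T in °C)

C_s ≈ 7.30 mg/L

C_s = 14.652 − 0.41022×31.0 + 0.007991×31.0² − 7.7774×10⁻⁵×31.0³ = 7.298 mg/L.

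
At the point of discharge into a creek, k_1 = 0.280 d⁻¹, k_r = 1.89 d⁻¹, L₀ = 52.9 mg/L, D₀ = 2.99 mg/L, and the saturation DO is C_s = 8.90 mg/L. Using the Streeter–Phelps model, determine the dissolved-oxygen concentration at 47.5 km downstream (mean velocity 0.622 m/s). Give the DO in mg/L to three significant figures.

Travel time t = x/v = 47.5 km / (0.622 m/s) = 47500 m / 0.622 m/s = 76370 s = 0.8839 d.
k_1 L₀/(k_r−k_1) = 0.280×52.9/(1.89−0.280) = 14.81/1.610 = 9.200 mg/L.
e^(−k_1 t) = e^(−0.280×0.8839) = 0.7808; e^(−k_r t) = e^(−1.89×0.8839) = 0.1881.
D = 9.200 × (0.7808 − 0.1881) + 2.99 × 0.1881 = 5.452 + 0.5626 = 6.015 mg/L.
DO = C_s − D = 8.90 − 6.015 = 2.885 mg/L.

DO ≈ 2.89 mg/L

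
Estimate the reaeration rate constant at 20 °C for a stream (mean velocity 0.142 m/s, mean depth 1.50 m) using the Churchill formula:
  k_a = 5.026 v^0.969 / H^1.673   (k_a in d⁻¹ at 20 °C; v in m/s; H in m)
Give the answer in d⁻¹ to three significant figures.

k_a = 5.026 × 0.142^0.969 / 1.50^1.673 = 5.026 × 0.1509 / 1.971 = 0.3848 d⁻¹.

k_a ≈ 0.385 d⁻¹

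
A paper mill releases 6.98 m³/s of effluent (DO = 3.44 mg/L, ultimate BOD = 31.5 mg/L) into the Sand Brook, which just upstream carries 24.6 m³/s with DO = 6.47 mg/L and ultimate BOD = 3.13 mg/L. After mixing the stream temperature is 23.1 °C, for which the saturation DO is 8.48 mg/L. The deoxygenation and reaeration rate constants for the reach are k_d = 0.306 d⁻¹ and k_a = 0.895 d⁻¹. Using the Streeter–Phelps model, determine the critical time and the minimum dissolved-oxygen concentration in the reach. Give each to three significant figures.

Mixed DO = (24.6×6.47 + 6.98×3.44)/(24.6+6.98) = 183.2/31.58 = 5.800 mg/L.
Mixed L₀ = (24.6×3.13 + 6.98×31.5)/(31.58) = 296.9/31.58 = 9.401 mg/L.
Initial deficit D₀ = C_s − DO₀ = 8.48 − 5.800 = 2.680 mg/L.
t_c = (1/0.5890) ln[(0.895/0.306)(1 − 2.680×0.5890/(0.306×9.401))] = 1.698 × ln(1.320) = 0.4714 d.
D_c = (0.306/0.895) × 9.401 × e^(−0.306×0.4714) = 0.3419 × 9.401 × 0.8657 = 2.782 mg/L.
Minimum DO = 8.48 − 2.782 = 5.698 mg/L.

t_c ≈ 0.471 d; minimum DO ≈ 5.70 mg/L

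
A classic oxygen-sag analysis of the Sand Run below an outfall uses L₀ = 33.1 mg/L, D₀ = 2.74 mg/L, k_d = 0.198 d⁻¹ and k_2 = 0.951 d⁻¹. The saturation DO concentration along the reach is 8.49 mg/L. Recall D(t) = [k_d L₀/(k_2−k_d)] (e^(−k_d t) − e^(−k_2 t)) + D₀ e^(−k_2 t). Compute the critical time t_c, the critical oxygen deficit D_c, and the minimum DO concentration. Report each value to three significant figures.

t_c ≈ 1.58 d; D_c ≈ 5.04 mg/L; min DO ≈ 3.45 mg/L

With k_2/k_d = 4.803 and 1 − D₀(k_2−k_d)/(k_d L₀) = 0.6852,
t_c = ln(4.803 × 0.6852) / (0.951 − 0.198) = ln(3.291) / 0.7530 = 1.191/0.7530 = 1.582 d.
D_c = (k_d/k_2) L₀ e^(−k_d t_c) = (0.198/0.951) × 33.1 × e^(−0.198×1.582) = 0.2082 × 33.1 × 0.7311 = 5.038 mg/L.
Minimum DO = C_s − D_c = 8.49 − 5.038 = 3.452 mg/L.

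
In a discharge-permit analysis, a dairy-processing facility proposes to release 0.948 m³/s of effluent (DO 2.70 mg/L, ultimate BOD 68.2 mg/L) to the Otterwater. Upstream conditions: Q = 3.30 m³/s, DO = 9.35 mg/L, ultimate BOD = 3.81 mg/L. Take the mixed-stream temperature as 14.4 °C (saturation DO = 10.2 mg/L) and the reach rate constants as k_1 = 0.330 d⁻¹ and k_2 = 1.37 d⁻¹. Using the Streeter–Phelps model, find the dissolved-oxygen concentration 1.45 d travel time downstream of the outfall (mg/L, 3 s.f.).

Mixed DO = (3.30×9.35 + 0.948×2.70)/(3.30+0.948) = 33.41/4.248 = 7.866 mg/L.
Mixed L₀ = (3.30×3.81 + 0.948×68.2)/(4.248) = 77.23/4.248 = 18.18 mg/L.
Initial deficit D₀ = C_s − DO₀ = 10.2 − 7.866 = 2.334 mg/L.
D(1.45) = [0.330×18.18/(1.37−0.330)](e^(−0.330×1.45) − e^(−1.37×1.45)) + 2.334 e^(−1.37×1.45)
= 5.769 × (0.6197 − 0.1372) + 2.334 × 0.1372 = 3.104 mg/L.
DO = 10.2 − 3.104 = 7.096 mg/L.

DO ≈ 7.10 mg/L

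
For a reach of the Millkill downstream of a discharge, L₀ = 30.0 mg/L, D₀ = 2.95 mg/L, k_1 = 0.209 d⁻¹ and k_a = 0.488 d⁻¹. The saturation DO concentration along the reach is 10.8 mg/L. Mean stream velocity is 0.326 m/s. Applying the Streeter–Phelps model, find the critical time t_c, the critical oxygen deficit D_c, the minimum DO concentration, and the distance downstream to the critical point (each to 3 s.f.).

t_c ≈ 2.53 d; D_c ≈ 7.56 mg/L; min DO ≈ 3.24 mg/L; x_c ≈ 71.4 km

With k_a/k_1 = 2.335 and 1 − D₀(k_a−k_1)/(k_1 L₀) = 0.8687,
t_c = ln(2.335 × 0.8687) / (0.488 − 0.209) = ln(2.028) / 0.2790 = 0.7073/0.2790 = 2.535 d.
L(t_c) = L₀ e^(−k_1 t_c) = 30.0 × 0.5887 = 17.66 mg/L, and at the critical point k_a D_c = k_1 L, so D_c = (0.209/0.488) × 17.66 = 7.564 mg/L.
Minimum DO = C_s − D_c = 10.8 − 7.564 = 3.236 mg/L.
x_c = v t_c = 0.326 m/s × 2.535 d × 86400 s/d = 71400 m ≈ 71.4 km.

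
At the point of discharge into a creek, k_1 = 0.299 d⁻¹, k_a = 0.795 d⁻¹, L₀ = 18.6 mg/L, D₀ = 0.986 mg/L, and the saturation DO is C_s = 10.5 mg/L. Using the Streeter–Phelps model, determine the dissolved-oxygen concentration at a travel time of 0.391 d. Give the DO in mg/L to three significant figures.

DO ≈ 8.02 mg/L

k_1 L₀/(k_a−k_1) = 0.299×18.6/(0.795−0.299) = 5.561/0.4960 = 11.21 mg/L.
e^(−k_1 t) = e^(−0.299×0.3910) = 0.8897; e^(−k_a t) = e^(−0.795×0.3910) = 0.7328.
D = 11.21 × (0.8897 − 0.7328) + 0.986 × 0.7328 = 1.759 + 0.7226 = 2.481 mg/L.
DO = C_s − D = 10.5 − 2.481 = 8.019 mg/L.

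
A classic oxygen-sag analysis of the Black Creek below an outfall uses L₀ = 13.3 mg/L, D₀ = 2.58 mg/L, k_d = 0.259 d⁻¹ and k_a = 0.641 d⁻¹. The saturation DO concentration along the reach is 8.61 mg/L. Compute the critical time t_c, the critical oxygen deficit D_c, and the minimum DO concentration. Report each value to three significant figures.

t_c = [1/(k_a−k_d)] ln[(k_a/k_d)(1 − D₀(k_a−k_d)/(k_d L₀))]
= [1/(0.641−0.259)] ln[(0.641/0.259)(1 − 2.58×0.3820/(0.259×13.3))]
= (1/0.3820) ln[2.475 × 0.7139] = 2.618 × ln(1.767) = 2.618 × 0.5692 = 1.490 d.
L(t_c) = L₀ e^(−k_d t_c) = 13.3 × 0.6798 = 9.042 mg/L, and at the critical point k_a D_c = k_d L, so D_c = (0.259/0.641) × 9.042 = 3.653 mg/L.
Minimum DO = C_s − D_c = 8.61 − 3.653 = 4.957 mg/L.

t_c ≈ 1.49 d; D_c ≈ 3.65 mg/L; min DO ≈ 4.96 mg/L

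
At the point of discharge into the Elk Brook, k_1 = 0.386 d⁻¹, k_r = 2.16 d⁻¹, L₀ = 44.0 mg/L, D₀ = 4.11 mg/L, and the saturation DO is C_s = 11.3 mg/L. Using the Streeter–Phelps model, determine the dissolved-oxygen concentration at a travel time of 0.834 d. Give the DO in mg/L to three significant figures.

DO ≈ 5.26 mg/L

k_1 L₀/(k_r−k_1) = 0.386×44.0/(2.16−0.386) = 16.98/1.774 = 9.574 mg/L.
e^(−k_1 t) = e^(−0.386×0.8340) = 0.7248; e^(−k_r t) = e^(−2.16×0.8340) = 0.1651.
D = 9.574 × (0.7248 − 0.1651) + 4.11 × 0.1651 = 5.358 + 0.6784 = 6.037 mg/L.
DO = C_s − D = 11.3 − 6.037 = 5.263 mg/L.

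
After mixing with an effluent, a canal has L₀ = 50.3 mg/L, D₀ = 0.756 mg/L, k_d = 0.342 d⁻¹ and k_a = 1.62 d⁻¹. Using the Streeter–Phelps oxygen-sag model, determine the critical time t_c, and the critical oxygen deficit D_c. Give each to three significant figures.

At the critical point dD/dt = 0, so k_d L₀ e^(−k_d t) = k_a D. Substituting D(t) from the Streeter–Phelps equation and solving for t gives
t_c = ln[(k_a/k_d)(1 − D₀(k_a−k_d)/(k_d L₀))] / (k_a−k_d).
Here k_a−k_d = 1.278 d⁻¹ and 1 − D₀(k_a−k_d)/(k_d L₀) = 1 − 0.756×1.278/(0.342×50.3) = 0.9438, so
t_c = ln(4.737 × 0.9438) / 1.278 = 1.498 / 1.278 = 1.172 d.
D_c = (k_d/k_a) L₀ e^(−k_d t_c) = (0.342/1.62) × 50.3 × e^(−0.342×1.172) = 0.2111 × 50.3 × 0.6698 = 7.113 mg/L.

t_c ≈ 1.17 d; D_c ≈ 7.11 mg/L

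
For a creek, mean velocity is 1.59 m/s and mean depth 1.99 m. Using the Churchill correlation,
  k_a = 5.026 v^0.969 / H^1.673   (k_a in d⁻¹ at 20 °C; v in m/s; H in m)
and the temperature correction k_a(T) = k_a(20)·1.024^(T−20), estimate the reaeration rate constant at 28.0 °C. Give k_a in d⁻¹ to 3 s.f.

k_a(20) = 5.026 × 1.59^0.969 / 1.99^1.673 = 5.026 × 1.567 / 3.162 = 2.491 d⁻¹.
k_a(28.0) = 2.491 × 1.024^(28.0−20) = 2.491 × 1.209 = 3.012 d⁻¹.

k_a ≈ 3.01 d⁻¹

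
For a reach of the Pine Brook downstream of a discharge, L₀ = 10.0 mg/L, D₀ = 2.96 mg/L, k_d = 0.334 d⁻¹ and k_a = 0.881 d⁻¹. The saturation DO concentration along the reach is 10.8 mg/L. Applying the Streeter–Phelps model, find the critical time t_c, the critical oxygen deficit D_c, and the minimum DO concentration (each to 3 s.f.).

t_c ≈ 0.561 d; D_c ≈ 3.14 mg/L; min DO ≈ 7.66 mg/L

At the critical point dD/dt = 0, so k_d L₀ e^(−k_d t) = k_a D. Substituting D(t) from the Streeter–Phelps equation and solving for t gives
t_c = ln[(k_a/k_d)(1 − D₀(k_a−k_d)/(k_d L₀))] / (k_a−k_d).
Here k_a−k_d = 0.5470 d⁻¹ and 1 − D₀(k_a−k_d)/(k_d L₀) = 1 − 2.96×0.5470/(0.334×10.0) = 0.5152, so
t_c = ln(2.638 × 0.5152) / 0.5470 = 0.3068 / 0.5470 = 0.5608 d.
D_c = (k_d/k_a) L₀ e^(−k_d t_c) = (0.334/0.881) × 10.0 × e^(−0.334×0.5608) = 0.3791 × 10.0 × 0.8292 = 3.144 mg/L.
Minimum DO = C_s − D_c = 10.8 − 3.144 = 7.656 mg/L.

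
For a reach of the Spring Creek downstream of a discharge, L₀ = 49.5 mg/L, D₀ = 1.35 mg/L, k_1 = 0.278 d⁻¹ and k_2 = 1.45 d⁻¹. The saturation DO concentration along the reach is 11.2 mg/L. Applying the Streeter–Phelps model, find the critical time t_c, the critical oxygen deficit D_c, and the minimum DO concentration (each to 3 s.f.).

With k_2/k_1 = 5.216 and 1 − D₀(k_2−k_1)/(k_1 L₀) = 0.8850,
t_c = ln(5.216 × 0.8850) / (1.45 − 0.278) = ln(4.616) / 1.172 = 1.530/1.172 = 1.305 d.
D_c = (k_1/k_2) L₀ e^(−k_1 t_c) = (0.278/1.45) × 49.5 × e^(−0.278×1.305) = 0.1917 × 49.5 × 0.6957 = 6.603 mg/L.
Minimum DO = C_s − D_c = 11.2 − 6.603 = 4.597 mg/L.

t_c ≈ 1.31 d; D_c ≈ 6.60 mg/L; min DO ≈ 4.60 mg/L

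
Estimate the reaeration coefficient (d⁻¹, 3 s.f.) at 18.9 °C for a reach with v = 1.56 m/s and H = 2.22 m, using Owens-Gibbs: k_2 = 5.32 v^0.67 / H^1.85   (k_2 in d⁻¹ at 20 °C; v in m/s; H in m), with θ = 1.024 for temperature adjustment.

k_2 ≈ 1.60 d⁻¹

k_2(20) = 5.32 × 1.56^0.67 / 2.22^1.85 = 5.32 × 1.347 / 4.373 = 1.639 d⁻¹.
k_2(18.9) = 1.639 × 1.024^(18.9−20) = 1.639 × 0.9742 = 1.597 d⁻¹.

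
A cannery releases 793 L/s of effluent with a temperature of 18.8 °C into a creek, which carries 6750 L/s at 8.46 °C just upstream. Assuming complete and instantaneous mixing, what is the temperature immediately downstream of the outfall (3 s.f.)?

Flow-weighted mixing: C = (Q_r C_r + Q_w C_w)/(Q_r + Q_w)
= (6750×8.46 + 793×18.8)/(6750 + 793) = 72010/7543 = 9.547 °C.

9.55 °C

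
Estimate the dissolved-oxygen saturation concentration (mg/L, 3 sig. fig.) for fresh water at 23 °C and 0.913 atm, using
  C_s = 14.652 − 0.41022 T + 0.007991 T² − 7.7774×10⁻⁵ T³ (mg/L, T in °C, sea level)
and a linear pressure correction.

At sea level: C_s = 14.652 − 0.41022×23 + 0.007991×23² − 7.7774×10⁻⁵×23³ = 8.498 mg/L.
Pressure correction: C_s' = 8.498 × 0.913 = 7.759 mg/L.

C_s ≈ 7.76 mg/L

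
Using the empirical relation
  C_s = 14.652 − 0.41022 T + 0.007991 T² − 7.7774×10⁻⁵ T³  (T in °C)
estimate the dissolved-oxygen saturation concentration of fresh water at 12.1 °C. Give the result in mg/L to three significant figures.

C_s ≈ 10.7 mg/L

C_s = 14.652 − 0.41022×12.1 + 0.007991×12.1² − 7.7774×10⁻⁵×12.1³ = 10.72 mg/L.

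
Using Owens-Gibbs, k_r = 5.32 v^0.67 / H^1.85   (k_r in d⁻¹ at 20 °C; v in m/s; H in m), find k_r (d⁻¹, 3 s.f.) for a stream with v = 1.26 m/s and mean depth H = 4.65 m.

k_r = 5.32 × 1.26^0.67 / 4.65^1.85 = 5.32 × 1.167 / 17.17 = 0.3617 d⁻¹.

k_r ≈ 0.362 d⁻¹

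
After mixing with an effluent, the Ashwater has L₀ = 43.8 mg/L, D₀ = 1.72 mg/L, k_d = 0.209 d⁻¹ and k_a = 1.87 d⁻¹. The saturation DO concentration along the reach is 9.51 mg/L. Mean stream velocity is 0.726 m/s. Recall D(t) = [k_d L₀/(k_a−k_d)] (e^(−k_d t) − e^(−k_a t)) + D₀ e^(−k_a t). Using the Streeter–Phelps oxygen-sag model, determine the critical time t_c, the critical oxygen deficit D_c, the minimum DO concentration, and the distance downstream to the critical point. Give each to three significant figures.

At the critical point dD/dt = 0, so k_d L₀ e^(−k_d t) = k_a D. Substituting D(t) from the Streeter–Phelps equation and solving for t gives
t_c = ln[(k_a/k_d)(1 − D₀(k_a−k_d)/(k_d L₀))] / (k_a−k_d).
Here k_a−k_d = 1.661 d⁻¹ and 1 − D₀(k_a−k_d)/(k_d L₀) = 1 − 1.72×1.661/(0.209×43.8) = 0.6879, so
t_c = ln(8.947 × 0.6879) / 1.661 = 1.817 / 1.661 = 1.094 d.
D_c = (k_d/k_a) L₀ e^(−k_d t_c) = (0.209/1.87) × 43.8 × e^(−0.209×1.094) = 0.1118 × 43.8 × 0.7956 = 3.895 mg/L.
Minimum DO = C_s − D_c = 9.51 − 3.895 = 5.615 mg/L.
x_c = v t_c = 0.726 m/s × 1.094 d × 86400 s/d = 68630 m ≈ 68.6 km.

t_c ≈ 1.09 d; D_c ≈ 3.89 mg/L; min DO ≈ 5.62 mg/L; x_c ≈ 68.6 km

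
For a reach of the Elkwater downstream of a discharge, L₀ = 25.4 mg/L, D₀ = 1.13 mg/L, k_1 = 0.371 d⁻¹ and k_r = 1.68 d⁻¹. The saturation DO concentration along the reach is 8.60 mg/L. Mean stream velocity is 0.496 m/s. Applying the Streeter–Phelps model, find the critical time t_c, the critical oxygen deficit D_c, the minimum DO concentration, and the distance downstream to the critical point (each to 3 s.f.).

t_c ≈ 1.02 d; D_c ≈ 3.84 mg/L; min DO ≈ 4.76 mg/L; x_c ≈ 43.9 km

t_c = [1/(k_r−k_1)] ln[(k_r/k_1)(1 − D₀(k_r−k_1)/(k_1 L₀))]
= [1/(1.68−0.371)] ln[(1.68/0.371)(1 − 1.13×1.309/(0.371×25.4))]
= (1/1.309) ln[4.528 × 0.8430] = 0.7639 × ln(3.818) = 0.7639 × 1.340 = 1.023 d.
L(t_c) = L₀ e^(−k_1 t_c) = 25.4 × 0.6841 = 17.38 mg/L, and at the critical point k_r D_c = k_1 L, so D_c = (0.371/1.68) × 17.38 = 3.837 mg/L.
Minimum DO = C_s − D_c = 8.60 − 3.837 = 4.763 mg/L.
x_c = v t_c = 0.496 m/s × 1.023 d × 86400 s/d = 43860 m ≈ 43.9 km.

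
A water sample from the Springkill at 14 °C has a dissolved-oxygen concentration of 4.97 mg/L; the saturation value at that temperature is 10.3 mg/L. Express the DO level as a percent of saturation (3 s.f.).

48.3 % saturation

% saturation = C/C_s × 100 = 4.97/10.3 × 100 = 48.3 %.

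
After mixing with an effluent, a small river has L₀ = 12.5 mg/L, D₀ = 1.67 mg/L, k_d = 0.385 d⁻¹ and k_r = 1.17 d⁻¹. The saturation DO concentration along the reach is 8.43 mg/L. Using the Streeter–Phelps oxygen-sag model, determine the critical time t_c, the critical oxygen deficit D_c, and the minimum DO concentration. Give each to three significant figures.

t_c = [1/(k_r−k_d)] ln[(k_r/k_d)(1 − D₀(k_r−k_d)/(k_d L₀))]
= [1/(1.17−0.385)] ln[(1.17/0.385)(1 − 1.67×0.7850/(0.385×12.5))]
= (1/0.7850) ln[3.039 × 0.7276] = 1.274 × ln(2.211) = 1.274 × 0.7935 = 1.011 d.
L(t_c) = L₀ e^(−k_d t_c) = 12.5 × 0.6776 = 8.470 mg/L, and at the critical point k_r D_c = k_d L, so D_c = (0.385/1.17) × 8.470 = 2.787 mg/L.
Minimum DO = C_s − D_c = 8.43 − 2.787 = 5.643 mg/L.

t_c ≈ 1.01 d; D_c ≈ 2.79 mg/L; min DO ≈ 5.64 mg/L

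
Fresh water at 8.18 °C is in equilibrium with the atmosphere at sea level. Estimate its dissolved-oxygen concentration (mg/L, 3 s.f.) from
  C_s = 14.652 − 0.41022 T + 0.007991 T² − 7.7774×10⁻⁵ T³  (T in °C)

C_s ≈ 11.8 mg/L

C_s = 14.652 − 0.41022×8.18 + 0.007991×8.18² − 7.7774×10⁻⁵×8.18³ = 11.79 mg/L.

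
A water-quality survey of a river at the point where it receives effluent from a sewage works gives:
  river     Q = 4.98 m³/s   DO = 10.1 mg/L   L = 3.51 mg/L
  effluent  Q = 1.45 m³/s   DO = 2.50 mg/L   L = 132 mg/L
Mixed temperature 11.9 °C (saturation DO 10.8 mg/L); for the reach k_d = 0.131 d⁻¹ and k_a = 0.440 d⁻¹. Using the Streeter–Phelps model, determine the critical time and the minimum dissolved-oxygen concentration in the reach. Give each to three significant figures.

Mixed DO = (4.98×10.1 + 1.45×2.50)/(4.98+1.45) = 53.92/6.430 = 8.386 mg/L.
Mixed L₀ = (4.98×3.51 + 1.45×132)/(6.430) = 208.9/6.430 = 32.49 mg/L.
Initial deficit D₀ = C_s − DO₀ = 10.8 − 8.386 = 2.414 mg/L.
t_c = (1/0.3090) ln[(0.440/0.131)(1 − 2.414×0.3090/(0.131×32.49))] = 3.236 × ln(2.770) = 3.297 d.
D_c = (0.131/0.440) × 32.49 × e^(−0.131×3.297) = 0.2977 × 32.49 × 0.6492 = 6.279 mg/L.
Minimum DO = 10.8 − 6.279 = 4.521 mg/L.

t_c ≈ 3.30 d; minimum DO ≈ 4.52 mg/L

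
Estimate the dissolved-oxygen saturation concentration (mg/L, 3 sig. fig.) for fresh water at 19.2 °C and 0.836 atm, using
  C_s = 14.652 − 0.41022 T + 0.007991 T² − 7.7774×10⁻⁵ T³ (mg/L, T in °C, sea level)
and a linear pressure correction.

C_s ≈ 7.67 mg/L

At sea level: C_s = 14.652 − 0.41022×19.2 + 0.007991×19.2² − 7.7774×10⁻⁵×19.2³ = 9.171 mg/L.
Pressure correction: C_s' = 9.171 × 0.836 = 7.667 mg/L.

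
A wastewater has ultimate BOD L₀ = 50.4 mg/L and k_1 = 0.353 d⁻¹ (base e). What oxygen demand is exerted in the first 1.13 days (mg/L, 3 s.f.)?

y ≈ 16.6 mg/L

y_t = L₀(1 − e^(−k_1 t)) = 50.4 × (1 − e^(−0.353×1.13))
= 50.4 × (1 − 0.6711) = 50.4 × 0.3289 = 16.58 mg/L.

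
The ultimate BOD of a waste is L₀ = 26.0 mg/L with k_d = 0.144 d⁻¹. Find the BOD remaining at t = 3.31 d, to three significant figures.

L_t = L₀ e^(−k_d t) = 26.0 × e^(−0.144×3.31) = 26.0 × 0.6209 = 16.14 mg/L.

L ≈ 16.1 mg/L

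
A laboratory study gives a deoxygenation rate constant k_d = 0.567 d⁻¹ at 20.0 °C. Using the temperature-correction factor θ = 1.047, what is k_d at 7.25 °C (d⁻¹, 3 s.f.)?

k_d(T₂) = k_d(T₁) · θ^(T₂−T₁) = 0.567 × 1.047^(7.25−20.0)
= 0.567 × 1.047^-12.8 = 0.567 × 0.5568 = 0.3157 d⁻¹.

k_d ≈ 0.316 d⁻¹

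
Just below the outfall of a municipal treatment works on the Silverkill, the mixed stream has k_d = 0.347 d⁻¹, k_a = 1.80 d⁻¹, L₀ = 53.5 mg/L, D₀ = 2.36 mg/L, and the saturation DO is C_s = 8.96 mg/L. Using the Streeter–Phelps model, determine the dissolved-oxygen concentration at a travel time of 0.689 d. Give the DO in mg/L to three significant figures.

k_d L₀/(k_a−k_d) = 0.347×53.5/(1.80−0.347) = 18.56/1.453 = 12.78 mg/L.
e^(−k_d t) = e^(−0.347×0.6890) = 0.7873; e^(−k_a t) = e^(−1.80×0.6890) = 0.2893.
D = 12.78 × (0.7873 − 0.2893) + 2.36 × 0.2893 = 6.363 + 0.6828 = 7.046 mg/L.
DO = C_s − D = 8.96 − 7.046 = 1.914 mg/L.

DO ≈ 1.91 mg/L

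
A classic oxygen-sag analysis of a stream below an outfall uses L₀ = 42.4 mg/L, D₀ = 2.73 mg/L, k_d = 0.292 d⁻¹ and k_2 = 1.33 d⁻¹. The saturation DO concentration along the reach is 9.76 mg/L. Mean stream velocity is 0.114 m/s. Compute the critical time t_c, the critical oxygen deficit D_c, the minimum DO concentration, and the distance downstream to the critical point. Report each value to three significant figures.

t_c ≈ 1.21 d; D_c ≈ 6.54 mg/L; min DO ≈ 3.22 mg/L; x_c ≈ 11.9 km

With k_2/k_d = 4.555 and 1 − D₀(k_2−k_d)/(k_d L₀) = 0.7711,
t_c = ln(4.555 × 0.7711) / (1.33 − 0.292) = ln(3.512) / 1.038 = 1.256/1.038 = 1.210 d.
L(t_c) = L₀ e^(−k_d t_c) = 42.4 × 0.7023 = 29.78 mg/L, and at the critical point k_2 D_c = k_d L, so D_c = (0.292/1.33) × 29.78 = 6.538 mg/L.
Minimum DO = C_s − D_c = 9.76 − 6.538 = 3.222 mg/L.
x_c = v t_c = 0.114 m/s × 1.210 d × 86400 s/d = 11920 m ≈ 11.9 km.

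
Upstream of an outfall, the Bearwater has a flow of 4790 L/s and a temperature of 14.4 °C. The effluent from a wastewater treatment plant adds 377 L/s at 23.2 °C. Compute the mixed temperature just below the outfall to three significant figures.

Flow-weighted mixing: C = (Q_r C_r + Q_w C_w)/(Q_r + Q_w)
= (4790×14.4 + 377×23.2)/(4790 + 377) = 77720/5167 = 15.04 °C.

15.0 °C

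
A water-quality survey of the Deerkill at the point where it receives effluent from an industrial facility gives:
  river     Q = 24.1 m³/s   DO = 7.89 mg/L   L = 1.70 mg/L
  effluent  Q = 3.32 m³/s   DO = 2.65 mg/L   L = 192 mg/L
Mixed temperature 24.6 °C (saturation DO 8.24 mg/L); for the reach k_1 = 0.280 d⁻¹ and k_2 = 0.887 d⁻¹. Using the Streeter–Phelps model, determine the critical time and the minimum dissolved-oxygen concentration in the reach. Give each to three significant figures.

t_c ≈ 1.75 d; minimum DO ≈ 3.46 mg/L

Mixed DO = (24.1×7.89 + 3.32×2.65)/(24.1+3.32) = 198.9/27.42 = 7.256 mg/L.
Mixed L₀ = (24.1×1.70 + 3.32×192)/(27.42) = 678.4/27.42 = 24.74 mg/L.
Initial deficit D₀ = C_s − DO₀ = 8.24 − 7.256 = 0.9845 mg/L.
t_c = (1/0.6070) ln[(0.887/0.280)(1 − 0.9845×0.6070/(0.280×24.74))] = 1.647 × ln(2.895) = 1.751 d.
D_c = (0.280/0.887) × 24.74 × e^(−0.280×1.751) = 0.3157 × 24.74 × 0.6125 = 4.783 mg/L.
Minimum DO = 8.24 − 4.783 = 3.457 mg/L.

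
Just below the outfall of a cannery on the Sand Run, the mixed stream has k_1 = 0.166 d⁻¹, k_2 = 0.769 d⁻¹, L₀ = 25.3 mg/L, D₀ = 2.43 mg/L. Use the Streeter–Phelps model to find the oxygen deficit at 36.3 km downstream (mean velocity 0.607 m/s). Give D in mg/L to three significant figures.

Travel time t = x/v = 36.3 km / (0.607 m/s) = 36300 m / 0.607 m/s = 59800 s = 0.6922 d.
k_1 L₀/(k_2−k_1) = 0.166×25.3/(0.769−0.166) = 4.200/0.6030 = 6.965 mg/L.
e^(−k_1 t) = e^(−0.166×0.6922) = 0.8915; e^(−k_2 t) = e^(−0.769×0.6922) = 0.5873.
D = 6.965 × (0.8915 − 0.5873) + 2.43 × 0.5873 = 2.119 + 1.427 = 3.546 mg/L.

D ≈ 3.55 mg/L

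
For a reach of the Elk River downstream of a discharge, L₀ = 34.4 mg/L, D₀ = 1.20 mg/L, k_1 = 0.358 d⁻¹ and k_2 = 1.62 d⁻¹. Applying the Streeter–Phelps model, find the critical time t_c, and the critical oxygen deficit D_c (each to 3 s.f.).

With k_2/k_1 = 4.525 and 1 − D₀(k_2−k_1)/(k_1 L₀) = 0.8770,
t_c = ln(4.525 × 0.8770) / (1.62 − 0.358) = ln(3.969) / 1.262 = 1.378/1.262 = 1.092 d.
L(t_c) = L₀ e^(−k_1 t_c) = 34.4 × 0.6764 = 23.27 mg/L, and at the critical point k_2 D_c = k_1 L, so D_c = (0.358/1.62) × 23.27 = 5.142 mg/L.

t_c ≈ 1.09 d; D_c ≈ 5.14 mg/L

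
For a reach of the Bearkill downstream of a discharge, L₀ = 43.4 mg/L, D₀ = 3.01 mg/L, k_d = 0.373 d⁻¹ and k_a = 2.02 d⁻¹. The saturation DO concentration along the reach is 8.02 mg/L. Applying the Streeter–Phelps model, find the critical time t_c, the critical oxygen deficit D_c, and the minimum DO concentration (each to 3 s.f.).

At the critical point dD/dt = 0, so k_d L₀ e^(−k_d t) = k_a D. Substituting D(t) from the Streeter–Phelps equation and solving for t gives
t_c = ln[(k_a/k_d)(1 − D₀(k_a−k_d)/(k_d L₀))] / (k_a−k_d).
Here k_a−k_d = 1.647 d⁻¹ and 1 − D₀(k_a−k_d)/(k_d L₀) = 1 − 3.01×1.647/(0.373×43.4) = 0.6938, so
t_c = ln(5.416 × 0.6938) / 1.647 = 1.324 / 1.647 = 0.8037 d.
L(t_c) = L₀ e^(−k_d t_c) = 43.4 × 0.7410 = 32.16 mg/L, and at the critical point k_a D_c = k_d L, so D_c = (0.373/2.02) × 32.16 = 5.938 mg/L.
Minimum DO = C_s − D_c = 8.02 − 5.938 = 2.082 mg/L.

t_c ≈ 0.804 d; D_c ≈ 5.94 mg/L; min DO ≈ 2.08 mg/L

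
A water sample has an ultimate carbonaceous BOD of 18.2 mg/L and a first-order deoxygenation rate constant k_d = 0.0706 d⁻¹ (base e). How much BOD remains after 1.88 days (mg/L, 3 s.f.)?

L_t = L₀ e^(−k_d t) = 18.2 × e^(−0.0706×1.88) = 18.2 × 0.8757 = 15.94 mg/L.

L ≈ 15.9 mg/L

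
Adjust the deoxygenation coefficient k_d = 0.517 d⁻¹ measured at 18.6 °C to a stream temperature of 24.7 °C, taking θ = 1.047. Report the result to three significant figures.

k_d ≈ 0.684 d⁻¹

k_d(T₂) = k_d(T₁) · θ^(T₂−T₁) = 0.517 × 1.047^(24.7−18.6)
= 0.517 × 1.047^6.10 = 0.517 × 1.323 = 0.6842 d⁻¹.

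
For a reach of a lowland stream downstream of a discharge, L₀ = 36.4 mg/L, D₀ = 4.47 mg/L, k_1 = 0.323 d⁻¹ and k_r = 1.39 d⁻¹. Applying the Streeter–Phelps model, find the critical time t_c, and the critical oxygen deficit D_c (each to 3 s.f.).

t_c = [1/(k_r−k_1)] ln[(k_r/k_1)(1 − D₀(k_r−k_1)/(k_1 L₀))]
= [1/(1.39−0.323)] ln[(1.39/0.323)(1 − 4.47×1.067/(0.323×36.4))]
= (1/1.067) ln[4.303 × 0.5943] = 0.9372 × ln(2.558) = 0.9372 × 0.9391 = 0.8801 d.
L(t_c) = L₀ e^(−k_1 t_c) = 36.4 × 0.7526 = 27.39 mg/L, and at the critical point k_r D_c = k_1 L, so D_c = (0.323/1.39) × 27.39 = 6.365 mg/L.

t_c ≈ 0.880 d; D_c ≈ 6.37 mg/L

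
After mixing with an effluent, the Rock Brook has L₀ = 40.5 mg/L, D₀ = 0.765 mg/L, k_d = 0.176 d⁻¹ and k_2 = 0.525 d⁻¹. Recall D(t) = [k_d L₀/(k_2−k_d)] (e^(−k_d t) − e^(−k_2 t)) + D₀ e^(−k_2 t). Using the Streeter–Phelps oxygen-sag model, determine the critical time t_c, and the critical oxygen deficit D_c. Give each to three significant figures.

t_c = [1/(k_2−k_d)] ln[(k_2/k_d)(1 − D₀(k_2−k_d)/(k_d L₀))]
= [1/(0.525−0.176)] ln[(0.525/0.176)(1 − 0.765×0.3490/(0.176×40.5))]
= (1/0.3490) ln[2.983 × 0.9625] = 2.865 × ln(2.871) = 2.865 × 1.055 = 3.022 d.
L(t_c) = L₀ e^(−k_d t_c) = 40.5 × 0.5875 = 23.79 mg/L, and at the critical point k_2 D_c = k_d L, so D_c = (0.176/0.525) × 23.79 = 7.976 mg/L.

t_c ≈ 3.02 d; D_c ≈ 7.98 mg/L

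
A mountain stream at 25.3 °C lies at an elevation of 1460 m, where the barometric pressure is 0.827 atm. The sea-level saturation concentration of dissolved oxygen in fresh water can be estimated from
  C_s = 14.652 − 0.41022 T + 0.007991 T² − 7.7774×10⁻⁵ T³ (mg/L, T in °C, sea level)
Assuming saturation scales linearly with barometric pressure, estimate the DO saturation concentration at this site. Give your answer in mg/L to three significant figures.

At sea level: C_s = 14.652 − 0.41022×25.3 + 0.007991×25.3² − 7.7774×10⁻⁵×25.3³ = 8.129 mg/L.
Pressure correction: C_s' = 8.129 × 0.827 = 6.723 mg/L.

C_s ≈ 6.72 mg/L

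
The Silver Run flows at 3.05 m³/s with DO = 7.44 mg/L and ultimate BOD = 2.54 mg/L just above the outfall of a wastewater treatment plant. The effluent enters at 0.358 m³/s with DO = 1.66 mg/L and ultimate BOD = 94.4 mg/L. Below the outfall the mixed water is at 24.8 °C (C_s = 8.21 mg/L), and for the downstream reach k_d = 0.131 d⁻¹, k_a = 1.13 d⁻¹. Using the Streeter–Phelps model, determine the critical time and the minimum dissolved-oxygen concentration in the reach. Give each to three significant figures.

Mixed DO = (3.05×7.44 + 0.358×1.66)/(3.05+0.358) = 23.29/3.408 = 6.833 mg/L.
Mixed L₀ = (3.05×2.54 + 0.358×94.4)/(3.408) = 41.54/3.408 = 12.19 mg/L.
Initial deficit D₀ = C_s − DO₀ = 8.21 − 6.833 = 1.377 mg/L.
t_c = (1/0.9990) ln[(1.13/0.131)(1 − 1.377×0.9990/(0.131×12.19))] = 1.001 × ln(1.194) = 0.1775 d.
D_c = (0.131/1.13) × 12.19 × e^(−0.131×0.1775) = 0.1159 × 12.19 × 0.9770 = 1.381 mg/L.
Minimum DO = 8.21 − 1.381 = 6.829 mg/L.

t_c ≈ 0.178 d; minimum DO ≈ 6.83 mg/L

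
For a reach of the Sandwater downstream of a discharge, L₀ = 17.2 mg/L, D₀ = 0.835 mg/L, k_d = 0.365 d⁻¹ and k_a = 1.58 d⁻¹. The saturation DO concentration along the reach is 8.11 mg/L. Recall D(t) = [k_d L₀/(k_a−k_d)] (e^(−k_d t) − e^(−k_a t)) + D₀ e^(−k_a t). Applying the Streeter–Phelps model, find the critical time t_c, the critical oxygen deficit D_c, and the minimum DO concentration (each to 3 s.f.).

With k_a/k_d = 4.329 and 1 − D₀(k_a−k_d)/(k_d L₀) = 0.8384,
t_c = ln(4.329 × 0.8384) / (1.58 − 0.365) = ln(3.629) / 1.215 = 1.289/1.215 = 1.061 d.
L(t_c) = L₀ e^(−k_d t_c) = 17.2 × 0.6789 = 11.68 mg/L, and at the critical point k_a D_c = k_d L, so D_c = (0.365/1.58) × 11.68 = 2.698 mg/L.
Minimum DO = C_s − D_c = 8.11 − 2.698 = 5.412 mg/L.

t_c ≈ 1.06 d; D_c ≈ 2.70 mg/L; min DO ≈ 5.41 mg/L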